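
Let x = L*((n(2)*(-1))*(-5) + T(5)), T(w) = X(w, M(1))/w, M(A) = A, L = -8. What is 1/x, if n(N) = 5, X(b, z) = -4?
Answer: -5/968 ≈ -0.0051653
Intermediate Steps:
T(w) = -4/w
x = -968/5 (x = -8*((5*(-1))*(-5) - 4/5) = -8*(-5*(-5) - 4*⅕) = -8*(25 - ⅘) = -8*121/5 = -968/5 ≈ -193.60)
1/x = 1/(-968/5) = -5/968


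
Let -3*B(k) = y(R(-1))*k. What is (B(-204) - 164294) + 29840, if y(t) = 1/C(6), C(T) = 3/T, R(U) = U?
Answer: -134318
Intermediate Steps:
y(t) = 2 (y(t) = 1/(3/6) = 1/(3*(1/6)) = 1/(1/2) = 2)
B(k) = -2*k/3
(B(-204) - 164294) + 29840 = (-2/3*(-204) - 164294) + 29840 = (136 - 164294) + 29840 = -164158 + 29840 = -134318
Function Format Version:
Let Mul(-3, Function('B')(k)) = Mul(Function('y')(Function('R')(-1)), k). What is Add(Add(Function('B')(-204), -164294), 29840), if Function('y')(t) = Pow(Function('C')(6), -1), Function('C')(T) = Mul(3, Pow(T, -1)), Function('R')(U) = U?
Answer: -134318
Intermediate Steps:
Function('y')(t) = 2 (Function('y')(t) = Pow(Mul(3, Pow(6, -1)), -1) = Pow(Mul(3, Rational(1, 6)), -1) = Pow(Rational(1, 2), -1) = 2)
Function('B')(k) = Mul(Rational(-2, 3), k) (Function('B')(k) = Mul(Rational(-1, 3), Mul(2, k)) = Mul(Rational(-2, 3), k))
Add(Add(Function('B')(-204), -164294), 29840) = Add(Add(Mul(Rational(-2, 3), -204), -164294), 29840) = Add(Add(136, -164294), 29840) = Add(-164158, 29840) = -134318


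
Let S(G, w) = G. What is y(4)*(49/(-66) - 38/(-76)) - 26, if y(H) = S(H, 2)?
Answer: -890/33 ≈ -26.970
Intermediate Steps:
y(H) = H
y(4)*(49/(-66) - 38/(-76)) - 26 = 4*(49/(-66) - 38/(-76)) - 26 = 4*(49*(-1/66) - 38*(-1/76)) - 26 = 4*(-49/66 + ½) - 26 = 4*(-8/33) - 26 = -32/33 - 26 = -890/33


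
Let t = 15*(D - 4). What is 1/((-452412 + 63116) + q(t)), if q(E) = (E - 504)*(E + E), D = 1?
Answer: -1/339886 ≈ -2.9422e-6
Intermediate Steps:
t = -45 (t = 15*(1 - 4) = 15*(-3) = -45)
q(E) = 2*E*(-504 + E) (q(E) = (-504 + E)*(2*E) = 2*E*(-504 + E))
1/((-452412 + 63116) + q(t)) = 1/((-452412 + 63116) + 2*(-45)*(-504 - 45)) = 1/(-389296 + 2*(-45)*(-549)) = 1/(-389296 + 49410) = 1/(-339886) = -1/339886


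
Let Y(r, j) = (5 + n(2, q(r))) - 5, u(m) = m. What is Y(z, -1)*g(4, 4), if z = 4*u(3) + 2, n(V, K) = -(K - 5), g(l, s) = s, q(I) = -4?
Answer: 36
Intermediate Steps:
n(V, K) = 5 - K (n(V, K) = -(-5 + K) = 5 - K)
z = 14 (z = 4*3 + 2 = 12 + 2 = 14)
Y(r, j) = 9 (Y(r, j) = (5 + (5 - 1*(-4))) - 5 = (5 + (5 + 4)) - 5 = (5 + 9) - 5 = 14 - 5 = 9)
Y(z, -1)*g(4, 4) = 9*4 = 36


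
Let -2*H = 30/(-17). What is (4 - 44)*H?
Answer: -600/17 ≈ -35.294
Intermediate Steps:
H = 15/17 (H = -15/(-17) = -15*(-1)/17 = -1/2*(-30/17) = 15/17 ≈ 0.88235)
(4 - 44)*H = (4 - 44)*(15/17) = -40*15/17 = -600/17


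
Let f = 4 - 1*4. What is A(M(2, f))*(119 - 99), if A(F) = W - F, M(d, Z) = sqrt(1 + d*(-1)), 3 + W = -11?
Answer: -280 - 20*I ≈ -280.0 - 20.0*I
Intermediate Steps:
W = -14 (W = -3 - 11 = -14)
f = 0 (f = 4 - 4 = 0)
M(d, Z) = sqrt(1 - d)
A(F) = -14 - F
A(M(2, f))*(119 - 99) = (-14 - sqrt(1 - 1*2))*(119 - 99) = (-14 - sqrt(1 - 2))*20 = (-14 - sqrt(-1))*20 = (-14 - I)*20 = -280 - 20*I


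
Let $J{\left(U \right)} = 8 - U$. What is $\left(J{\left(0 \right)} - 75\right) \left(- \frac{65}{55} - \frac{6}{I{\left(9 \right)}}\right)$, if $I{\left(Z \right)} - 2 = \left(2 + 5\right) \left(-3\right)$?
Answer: $\frac{12127}{209} \approx 58.024$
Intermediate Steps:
$I{\left(Z \right)} = -19$ ($I{\left(Z \right)} = 2 + \left(2 + 5\right) \left(-3\right) = 2 + 7 \left(-3\right) = 2 - 21 = -19$)
$\left(J{\left(0 \right)} - 75\right) \left(- \frac{65}{55} - \frac{6}{I{\left(9 \right)}}\right) = \left(\left(8 - 0\right) - 75\right) \left(- \frac{65}{55} - \frac{6}{-19}\right) = \left(\left(8 + 0\right) - 75\right) \left(\left(-65\right) \frac{1}{55} - - \frac{6}{19}\right) = \left(8 - 75\right) \left(- \frac{13}{11} + \frac{6}{19}\right) = \left(-67\right) \left(- \frac{181}{209}\right) = \frac{12127}{209}$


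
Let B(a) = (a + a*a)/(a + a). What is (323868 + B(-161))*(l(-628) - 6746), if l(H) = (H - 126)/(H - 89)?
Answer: -1565880212864/717 ≈ -2.1839e+9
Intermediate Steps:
l(H) = (-126 + H)/(-89 + H)
B(a) = (a + a²)/(2*a) (B(a) = (a + a²)/((2*a)) = (a + a²)*(1/(2*a)) = (a + a²)/(2*a))
(323868 + B(-161))*(l(-628) - 6746) = (323868 + (½ + (½)*(-161)))*((-126 - 628)/(-89 - 628) - 6746) = (323868 + (½ - 161/2))*(-754/(-717) - 6746) = (323868 - 80)*(-1/717*(-754) - 6746) = 323788*(754/717 - 6746) = 323788*(-4836128/717) = -1565880212864/717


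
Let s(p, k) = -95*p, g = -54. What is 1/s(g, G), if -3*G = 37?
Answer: 1/5130 ≈ 0.00019493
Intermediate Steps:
G = -37/3 (G = -⅓*37 = -37/3 ≈ -12.333)
1/s(g, G) = 1/(-95*(-54)) = 1/5130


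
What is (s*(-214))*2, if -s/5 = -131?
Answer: -280340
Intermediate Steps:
s = 655 (s = -5*(-131) = 655)
(s*(-214))*2 = (655*(-214))*2 = -140170*2 = -280340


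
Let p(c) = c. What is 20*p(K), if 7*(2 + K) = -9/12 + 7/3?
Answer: -745/21 ≈ -35.476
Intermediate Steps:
K = -149/84 (K = -2 + (-9/12 + 7/3)/7 = -2 + (-9*1/12 + 7*(⅓))/7 = -2 + (-¾ + 7/3)/7 = -2 + (⅐)*(19/12) = -2 + 19/84 = -149/84 ≈ -1.7738)
20*p(K) = 20*(-149/84) = -745/21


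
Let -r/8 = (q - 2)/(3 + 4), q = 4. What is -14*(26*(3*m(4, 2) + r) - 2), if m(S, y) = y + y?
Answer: -3508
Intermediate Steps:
m(S, y) = 2*y
r = -16/7 (r = -8*(4 - 2)/(3 + 4) = -16/7 ≈ -2.2857)
-14*(26*(3*m(4, 2) + r) - 2) = -14*(26*(3*(2*2) - 16/7) - 2) = -14*(26*(3*4 - 16/7) - 2) = -14*(26*(12 - 16/7) - 2) = -14*(26*(68/7) - 2) = -14*(1768/7 - 2) = -14*1754/7 = -3508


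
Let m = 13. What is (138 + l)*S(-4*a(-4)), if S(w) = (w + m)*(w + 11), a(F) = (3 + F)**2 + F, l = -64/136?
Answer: 1344350/17 ≈ 79079.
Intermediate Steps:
l = -8/17 (l = -64*1/136 = -8/17 ≈ -0.47059)
a(F) = F + (3 + F)**2
S(w) = (11 + w)*(13 + w) (S(w) = (w + 13)*(w + 11) = (13 + w)*(11 + w) = (11 + w)*(13 + w))
(138 + l)*S(-4*a(-4)) = (138 - 8/17)*(143 + (-4*(-4 + (3 - 4)**2))**2 + 24*(-4*(-4 + (3 - 4)**2))) = 2338*(143 + (-4*(-4 + (-1)**2))**2 + 24*(-4*(-4 + (-1)**2)))/17 = 2338*(143 + (-4*(-4 + 1))**2 + 24*(-4*(-4 + 1)))/17 = 2338*(143 + (-4*(-3))**2 + 24*(-4*(-3)))/17 = 2338*(143 + 12**2 + 24*12)/17 = 2338*(143 + 144 + 288)/17 = (2338/17)*575 = 1344350/17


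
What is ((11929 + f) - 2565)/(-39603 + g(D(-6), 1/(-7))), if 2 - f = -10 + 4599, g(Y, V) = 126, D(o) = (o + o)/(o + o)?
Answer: -4777/39477 ≈ -0.12101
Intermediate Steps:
D(o) = 1 (D(o) = (2*o)/((2*o)) = (2*o)*(1/(2*o)) = 1)
f = -4587 (f = 2 - (-10 + 4599) = 2 - 1*4589 = 2 - 4589 = -4587)
((11929 + f) - 2565)/(-39603 + g(D(-6), 1/(-7))) = ((11929 - 4587) - 2565)/(-39603 + 126) = (7342 - 2565)/(-39477) = 4777*(-1/39477) = -4777/39477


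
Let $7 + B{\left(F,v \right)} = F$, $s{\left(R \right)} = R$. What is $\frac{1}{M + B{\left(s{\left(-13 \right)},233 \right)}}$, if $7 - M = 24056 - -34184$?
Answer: $- \frac{1}{58253} \approx -1.7166 \cdot 10^{-5}$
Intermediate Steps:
$B{\left(F,v \right)} = -7 + F$
$M = -58233$ ($M = 7 - \left(24056 - -34184\right) = 7 - \left(24056 + 34184\right) = 7 - 58240 = -58233$)
$\frac{1}{M + B{\left(s{\left(-13 \right)},233 \right)}} = \frac{1}{-58233 - 20} = \frac{1}{-58253} = - \frac{1}{58253}$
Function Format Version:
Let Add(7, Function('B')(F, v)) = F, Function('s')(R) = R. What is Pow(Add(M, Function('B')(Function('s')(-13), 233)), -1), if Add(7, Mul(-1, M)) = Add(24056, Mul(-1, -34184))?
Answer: Rational(-1, 58253) ≈ -1.7166e-5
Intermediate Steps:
Function('B')(F, v) = Add(-7, F)
M = -58233 (M = Add(7, Mul(-1, Add(24056, Mul(-1, -34184)))) = Add(7, Mul(-1, Add(24056, 34184))) = Add(7, Mul(-1, 58240)) = Add(7, -58240) = -58233)
Pow(Add(M, Function('B')(Function('s')(-13), 233)), -1) = Pow(Add(-58233, Add(-7, -13)), -1) = Pow(Add(-58233, -20), -1) = Pow(-58253, -1) = Rational(-1, 58253)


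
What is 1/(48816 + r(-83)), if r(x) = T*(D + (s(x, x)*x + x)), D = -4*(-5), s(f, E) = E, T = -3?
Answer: 1/28338 ≈ 3.5288e-5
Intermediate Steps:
D = 20
r(x) = -60 - 3*x - 3*x² (r(x) = -3*(20 + (x*x + x)) = -3*(20 + (x² + x)) = -3*(20 + (x + x²)) = -3*(20 + x + x²) = -60 - 3*x - 3*x²)
1/(48816 + r(-83)) = 1/(48816 + (-60 - 3*(-83) - 3*(-83)²)) = 1/(48816 + (-60 + 249 - 3*6889)) = 1/(48816 + (-60 + 249 - 20667)) = 1/(48816 - 20478) = 1/28338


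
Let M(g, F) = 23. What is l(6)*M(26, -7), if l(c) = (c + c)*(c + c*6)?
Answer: 11592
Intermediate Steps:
l(c) = 14*c**2 (l(c) = (2*c)*(c + 6*c) = (2*c)*(7*c) = 14*c**2)
l(6)*M(26, -7) = (14*6**2)*23 = (14*36)*23 = 504*23 = 11592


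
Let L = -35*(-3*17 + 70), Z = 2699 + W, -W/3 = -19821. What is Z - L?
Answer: 62827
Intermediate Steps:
W = 59463 (W = -3*(-19821) = 59463)
Z = 62162 (Z = 2699 + 59463 = 62162)
L = -665 (L = -35*(-51 + 70) = -35*19 = -665)
Z - L = 62162 - 1*(-665) = 62162 + 665 = 62827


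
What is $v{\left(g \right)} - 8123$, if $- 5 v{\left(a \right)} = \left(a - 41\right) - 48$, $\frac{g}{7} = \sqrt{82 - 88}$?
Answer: $- \frac{40526}{5} - \frac{7 i \sqrt{6}}{5} \approx -8105.2 - 3.4293 i$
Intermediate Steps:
$g = 7 i \sqrt{6}$ ($g = 7 \sqrt{82 - 88} = 7 \sqrt{-6} = 7 i \sqrt{6} \approx 17.146 i$)
$v{\left(a \right)} = \frac{89}{5} - \frac{a}{5}$ ($v{\left(a \right)} = - \frac{\left(a - 41\right) - 48}{5} = - \frac{\left(-41 + a\right) - 48}{5} = - \frac{-89 + a}{5} = \frac{89}{5} - \frac{a}{5}$)
$v{\left(g \right)} - 8123 = \left(\frac{89}{5} - \frac{7 i \sqrt{6}}{5}\right) - 8123 = - \frac{40526}{5} - \frac{7 i \sqrt{6}}{5}$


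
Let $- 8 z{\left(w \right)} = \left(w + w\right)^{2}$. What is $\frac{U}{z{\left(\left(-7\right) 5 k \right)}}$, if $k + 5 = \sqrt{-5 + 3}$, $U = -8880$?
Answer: $\frac{3552}{245 \left(5 - i \sqrt{2}\right)^{2}} \approx 0.45741 + 0.28125 i$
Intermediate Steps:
$k = -5 + i \sqrt{2}$ ($k = -5 + \sqrt{-5 + 3} = -5 + \sqrt{-2} = -5 + i \sqrt{2} \approx -5.0 + 1.4142 i$)
$z{\left(w \right)} = - \frac{w^{2}}{2}$ ($z{\left(w \right)} = - \frac{\left(w + w\right)^{2}}{8} = - \frac{\left(2 w\right)^{2}}{8} = - \frac{4 w^{2}}{8} = - \frac{w^{2}}{2}$)
$\frac{U}{z{\left(\left(-7\right) 5 k \right)}} = - \frac{8880}{\left(- \frac{1}{2}\right) \left(\left(-7\right) 5 \left(-5 + i \sqrt{2}\right)\right)^{2}} = - \frac{8880}{\left(- \frac{1}{2}\right) \left(- 35 \left(-5 + i \sqrt{2}\right)\right)^{2}} = - \frac{8880}{\left(- \frac{1}{2}\right) \left(175 - 35 i \sqrt{2}\right)^{2}} = - 8880 \left(- \frac{2}{\left(175 - 35 i \sqrt{2}\right)^{2}}\right) = \frac{17760}{\left(175 - 35 i \sqrt{2}\right)^{2}}$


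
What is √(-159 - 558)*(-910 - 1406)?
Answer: -2316*I*√717 ≈ -62015.0*I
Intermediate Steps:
√(-159 - 558)*(-910 - 1406) = √(-717)*(-2316) = (I*√717)*(-2316) = -2316*I*√717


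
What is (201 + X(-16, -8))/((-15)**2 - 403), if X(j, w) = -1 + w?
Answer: -96/89 ≈ -1.0787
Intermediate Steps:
(201 + X(-16, -8))/((-15)**2 - 403) = (201 + (-1 - 8))/((-15)**2 - 403) = (201 - 9)/(225 - 403) = 192/(-178) = 192*(-1/178) = -96/89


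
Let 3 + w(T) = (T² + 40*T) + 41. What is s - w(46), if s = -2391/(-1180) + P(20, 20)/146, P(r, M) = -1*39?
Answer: -343891627/86140 ≈ -3992.2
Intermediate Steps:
P(r, M) = -39
s = 151533/86140 (s = -2391/(-1180) - 39/146 = -2391*(-1/1180) - 39*1/146 = 2391/1180 - 39/146 = 151533/86140 ≈ 1.7591)
w(T) = 38 + T² + 40*T (w(T) = -3 + ((T² + 40*T) + 41) = -3 + (41 + T² + 40*T) = 38 + T² + 40*T)
s - w(46) = 151533/86140 - (38 + 46² + 40*46) = 151533/86140 - (38 + 2116 + 1840) = 151533/86140 - 1*3994 = 151533/86140 - 3994 = -343891627/86140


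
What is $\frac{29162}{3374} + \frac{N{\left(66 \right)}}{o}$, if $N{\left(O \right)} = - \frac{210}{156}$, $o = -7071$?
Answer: $\frac{382959653}{44306886} \approx 8.6433$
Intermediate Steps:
$N{\left(O \right)} = - \frac{35}{26}$ ($N{\left(O \right)} = \left(-210\right) \frac{1}{156} = - \frac{35}{26}$)
$\frac{29162}{3374} + \frac{N{\left(66 \right)}}{o} = \frac{29162}{3374} - \frac{35}{26 \left(-7071\right)} = 29162 \cdot \frac{1}{3374} - - \frac{35}{183846} = \frac{2083}{241} + \frac{35}{183846} = \frac{382959653}{44306886}$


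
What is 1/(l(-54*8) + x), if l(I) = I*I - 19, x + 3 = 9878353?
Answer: 1/10064955 ≈ 9.9355e-8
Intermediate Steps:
x = 9878350 (x = -3 + 9878353 = 9878350)
l(I) = -19 + I**2 (l(I) = I**2 - 19 = -19 + I**2)
1/(l(-54*8) + x) = 1/((-19 + (-54*8)**2) + 9878350) = 1/((-19 + (-432)**2) + 9878350) = 1/((-19 + 186624) + 9878350) = 1/(186605 + 9878350) = 1/10064955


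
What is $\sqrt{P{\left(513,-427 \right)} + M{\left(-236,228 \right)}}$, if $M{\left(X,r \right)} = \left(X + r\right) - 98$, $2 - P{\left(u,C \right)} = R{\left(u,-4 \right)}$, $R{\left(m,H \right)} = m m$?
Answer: $i \sqrt{263273} \approx 513.1 i$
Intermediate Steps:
$R{\left(m,H \right)} = m^{2}$
$P{\left(u,C \right)} = 2 - u^{2}$
$M{\left(X,r \right)} = -98 + X + r$
$\sqrt{P{\left(513,-427 \right)} + M{\left(-236,228 \right)}} = \sqrt{\left(2 - 513^{2}\right) - 106} = \sqrt{\left(2 - 263169\right) - 106} = \sqrt{-263167 - 106} = \sqrt{-263273} = i \sqrt{263273}$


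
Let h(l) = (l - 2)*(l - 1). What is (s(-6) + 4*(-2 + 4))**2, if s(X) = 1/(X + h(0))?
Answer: 961/16 ≈ 60.063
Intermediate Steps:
h(l) = (-1 + l)*(-2 + l) (h(l) = (-2 + l)*(-1 + l) = (-1 + l)*(-2 + l))
s(X) = 1/(2 + X) (s(X) = 1/(X + (2 + 0**2 - 3*0)) = 1/(X + (2 + 0 + 0)) = 1/(X + 2) = 1/(2 + X))
(s(-6) + 4*(-2 + 4))**2 = (1/(2 - 6) + 4*(-2 + 4))**2 = (1/(-4) + 4*2)**2 = (-1/4 + 8)**2 = (31/4)**2 = 961/16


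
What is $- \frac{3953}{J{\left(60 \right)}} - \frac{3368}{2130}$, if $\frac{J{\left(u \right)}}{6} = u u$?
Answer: $- \frac{2705623}{1533600} \approx -1.7642$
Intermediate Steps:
$J{\left(u \right)} = 6 u^{2}$ ($J{\left(u \right)} = 6 u u = 6 u^{2}$)
$- \frac{3953}{J{\left(60 \right)}} - \frac{3368}{2130} = - \frac{3953}{6 \cdot 60^{2}} - \frac{3368}{2130} = - \frac{3953}{6 \cdot 3600} - \frac{1684}{1065} = - \frac{3953}{21600} - \frac{1684}{1065} = - \frac{2705623}{1533600}$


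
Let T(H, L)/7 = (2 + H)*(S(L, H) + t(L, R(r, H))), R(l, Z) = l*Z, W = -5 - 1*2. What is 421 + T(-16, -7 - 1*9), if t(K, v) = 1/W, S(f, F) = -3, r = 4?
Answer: 729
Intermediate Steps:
W = -7 (W = -5 - 2 = -7)
R(l, Z) = Z*l
t(K, v) = -1/7 (t(K, v) = 1/(-7) = -1/7)
T(H, L) = -44 - 22*H (T(H, L) = 7*((2 + H)*(-3 - 1/7)) = 7*((2 + H)*(-22/7)) = 7*(-44/7 - 22*H/7) = -44 - 22*H)
421 + T(-16, -7 - 1*9) = 421 + (-44 - 22*(-16)) = 421 + (-44 + 352) = 421 + 308 = 729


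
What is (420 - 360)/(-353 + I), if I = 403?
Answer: 6/5 ≈ 1.2000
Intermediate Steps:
(420 - 360)/(-353 + I) = (420 - 360)/(-353 + 403) = 60/50 = 60*(1/50) = 6/5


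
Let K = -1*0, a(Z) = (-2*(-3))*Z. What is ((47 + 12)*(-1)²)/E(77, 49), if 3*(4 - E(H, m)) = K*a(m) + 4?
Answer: 177/8 ≈ 22.125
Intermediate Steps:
a(Z) = 6*Z
K = 0
E(H, m) = 8/3 (E(H, m) = 4 - (0*(6*m) + 4)/3 = 4 - (0 + 4)/3 = 4 - ⅓*4 = 4 - 4/3 = 8/3)
((47 + 12)*(-1)²)/E(77, 49) = ((47 + 12)*(-1)²)/(8/3) = (59*1)*(3/8) = 59*(3/8) = 177/8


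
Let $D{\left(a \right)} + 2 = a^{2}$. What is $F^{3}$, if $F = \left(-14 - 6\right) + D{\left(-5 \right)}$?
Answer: $27$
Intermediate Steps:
$D{\left(a \right)} = -2 + a^{2}$
$F = 3$ ($F = \left(-14 - 6\right) - \left(2 - \left(-5\right)^{2}\right) = -20 + \left(-2 + 25\right) = -20 + 23 = 3$)
$F^{3} = 3^{3} = 27$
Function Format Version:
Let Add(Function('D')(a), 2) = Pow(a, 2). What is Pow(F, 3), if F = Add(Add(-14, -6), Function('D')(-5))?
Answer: 27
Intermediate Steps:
Function('D')(a) = Add(-2, Pow(a, 2))
F = 3 (F = Add(Add(-14, -6), Add(-2, Pow(-5, 2))) = Add(-20, Add(-2, 25)) = Add(-20, 23) = 3)
Pow(F, 3) = Pow(3, 3) = 27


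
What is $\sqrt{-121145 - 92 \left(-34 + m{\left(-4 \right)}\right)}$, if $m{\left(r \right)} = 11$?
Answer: $i \sqrt{119029} \approx 345.01 i$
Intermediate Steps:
$\sqrt{-121145 - 92 \left(-34 + m{\left(-4 \right)}\right)} = \sqrt{-121145 - 92 \left(-34 + 11\right)} = \sqrt{-121145 - -2116} = \sqrt{-121145 + 2116} = \sqrt{-119029} = i \sqrt{119029}$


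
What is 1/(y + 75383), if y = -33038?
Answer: 1/42345 ≈ 2.3616e-5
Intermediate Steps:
1/(y + 75383) = 1/(-33038 + 75383) = 1/42345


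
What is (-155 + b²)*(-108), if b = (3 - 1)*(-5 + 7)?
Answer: 15012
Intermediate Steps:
b = 4 (b = 2*2 = 4)
(-155 + b²)*(-108) = (-155 + 4²)*(-108) = (-155 + 16)*(-108) = -139*(-108) = 15012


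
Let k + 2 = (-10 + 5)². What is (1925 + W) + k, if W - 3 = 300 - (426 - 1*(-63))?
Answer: 1762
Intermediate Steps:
k = 23 (k = -2 + (-10 + 5)² = -2 + (-5)² = -2 + 25 = 23)
W = -186 (W = 3 + (300 - (426 - 1*(-63))) = 3 + (300 - (426 + 63)) = 3 + (300 - 1*489) = 3 + (300 - 489) = 3 - 189 = -186)
(1925 + W) + k = (1925 - 186) + 23 = 1739 + 23 = 1762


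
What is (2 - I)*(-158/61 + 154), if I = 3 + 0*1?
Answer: -9236/61 ≈ -151.41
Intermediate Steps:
I = 3 (I = 3 + 0 = 3)
(2 - I)*(-158/61 + 154) = (2 - 1*3)*(-158/61 + 154) = (2 - 3)*(-158*1/61 + 154) = -(-158/61 + 154) = -1*9236/61 = -9236/61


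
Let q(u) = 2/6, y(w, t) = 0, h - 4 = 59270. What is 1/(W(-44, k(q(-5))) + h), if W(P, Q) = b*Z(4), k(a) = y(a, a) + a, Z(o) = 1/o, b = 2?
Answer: 2/118549 ≈ 1.6871e-5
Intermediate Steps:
h = 59274 (h = 4 + 59270 = 59274)
q(u) = ⅓ (q(u) = 2*(⅙) = ⅓)
k(a) = a (k(a) = 0 + a = a)
W(P, Q) = ½ (W(P, Q) = 2/4 = 2*(¼) = ½)
1/(W(-44, k(q(-5))) + h) = 1/(½ + 59274) = 1/(118549/2) = 2/118549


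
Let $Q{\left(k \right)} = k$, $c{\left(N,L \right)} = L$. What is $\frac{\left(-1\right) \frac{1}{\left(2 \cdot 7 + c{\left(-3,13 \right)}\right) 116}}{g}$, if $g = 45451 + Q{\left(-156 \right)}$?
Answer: $- \frac{1}{141863940} \approx -7.049 \cdot 10^{-9}$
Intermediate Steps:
$g = 45295$ ($g = 45451 - 156 = 45295$)
$\frac{\left(-1\right) \frac{1}{\left(2 \cdot 7 + c{\left(-3,13 \right)}\right) 116}}{g} = \frac{\left(-1\right) \frac{1}{\left(2 \cdot 7 + 13\right) 116}}{45295} = - \frac{1}{\left(14 + 13\right) 116} \cdot \frac{1}{45295} = - \frac{1}{27 \cdot 116} \cdot \frac{1}{45295} = - \frac{1}{3132} \cdot \frac{1}{45295} = \left(-1\right) \frac{1}{3132} \cdot \frac{1}{45295} = \left(- \frac{1}{3132}\right) \frac{1}{45295} = - \frac{1}{141863940}$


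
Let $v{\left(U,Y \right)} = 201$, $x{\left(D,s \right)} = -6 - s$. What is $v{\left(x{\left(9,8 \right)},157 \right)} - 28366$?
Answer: $-28165$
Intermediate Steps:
$v{\left(x{\left(9,8 \right)},157 \right)} - 28366 = 201 - 28366 = -28165$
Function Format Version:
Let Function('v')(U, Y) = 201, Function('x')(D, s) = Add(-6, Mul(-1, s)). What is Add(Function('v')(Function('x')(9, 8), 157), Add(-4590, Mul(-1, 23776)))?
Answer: -28165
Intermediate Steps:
Add(Function('v')(Function('x')(9, 8), 157), Add(-4590, Mul(-1, 23776))) = Add(201, Add(-4590, Mul(-1, 23776))) = Add(201, Add(-4590, -23776)) = Add(201, -28366) = -28165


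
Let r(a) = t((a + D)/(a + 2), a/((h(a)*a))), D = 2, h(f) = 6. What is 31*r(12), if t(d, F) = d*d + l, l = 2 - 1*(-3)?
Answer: 186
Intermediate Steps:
l = 5 (l = 2 + 3 = 5)
t(d, F) = 5 + d² (t(d, F) = d*d + 5 = d² + 5 = 5 + d²)
r(a) = 6 (r(a) = 5 + ((a + 2)/(a + 2))² = 5 + ((2 + a)/(2 + a))² = 5 + 1² = 5 + 1 = 6)
31*r(12) = 31*6 = 186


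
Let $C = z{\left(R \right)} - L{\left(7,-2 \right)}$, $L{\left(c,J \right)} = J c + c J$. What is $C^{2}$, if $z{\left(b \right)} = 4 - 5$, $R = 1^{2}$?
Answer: $729$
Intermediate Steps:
$L{\left(c,J \right)} = 2 J c$ ($L{\left(c,J \right)} = J c + J c = 2 J c$)
$R = 1$
$z{\left(b \right)} = -1$ ($z{\left(b \right)} = 4 - 5 = -1$)
$C = 27$ ($C = -1 - 2 \left(-2\right) 7 = -1 - -28 = -1 + 28 = 27$)
$C^{2} = 27^{2} = 729$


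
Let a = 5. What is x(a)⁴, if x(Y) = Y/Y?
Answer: 1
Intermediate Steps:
x(Y) = 1
x(a)⁴ = 1⁴ = 1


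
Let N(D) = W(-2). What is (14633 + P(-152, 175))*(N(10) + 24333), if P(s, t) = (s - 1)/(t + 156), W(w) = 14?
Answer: 117921529390/331 ≈ 3.5626e+8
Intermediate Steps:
P(s, t) = (-1 + s)/(156 + t)
N(D) = 14
(14633 + P(-152, 175))*(N(10) + 24333) = (14633 + (-1 - 152)/(156 + 175))*(14 + 24333) = (14633 - 153/331)*24347 = (4843370/331)*24347 = 117921529390/331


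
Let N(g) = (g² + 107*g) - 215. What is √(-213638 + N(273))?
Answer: I*√110113 ≈ 331.83*I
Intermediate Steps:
N(g) = -215 + g² + 107*g
√(-213638 + N(273)) = √(-213638 + (-215 + 273² + 107*273)) = √(-213638 + (-215 + 74529 + 29211)) = √(-213638 + 103525) = √(-110113) = I*√110113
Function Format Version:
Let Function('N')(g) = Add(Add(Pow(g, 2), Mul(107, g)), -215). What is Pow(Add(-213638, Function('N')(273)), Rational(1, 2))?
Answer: Mul(I, Pow(110113, Rational(1, 2))) ≈ Mul(331.83, I)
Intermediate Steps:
Function('N')(g) = Add(-215, Pow(g, 2), Mul(107, g))
Pow(Add(-213638, Function('N')(273)), Rational(1, 2)) = Pow(Add(-213638, Add(-215, Pow(273, 2), Mul(107, 273))), Rational(1, 2)) = Pow(Add(-213638, Add(-215, 74529, 29211)), Rational(1, 2)) = Pow(Add(-213638, 103525), Rational(1, 2)) = Pow(-110113, Rational(1, 2)) = Mul(I, Pow(110113, Rational(1, 2)))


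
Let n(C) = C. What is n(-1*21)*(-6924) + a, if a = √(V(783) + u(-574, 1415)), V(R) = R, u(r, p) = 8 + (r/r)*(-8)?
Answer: 145404 + 3*√87 ≈ 1.4543e+5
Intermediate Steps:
u(r, p) = 0 (u(r, p) = 8 + 1*(-8) = 8 - 8 = 0)
a = 3*√87 (a = √(783 + 0) = √783 = 3*√87 ≈ 27.982)
n(-1*21)*(-6924) + a = -1*21*(-6924) + 3*√87 = -21*(-6924) + 3*√87 = 145404 + 3*√87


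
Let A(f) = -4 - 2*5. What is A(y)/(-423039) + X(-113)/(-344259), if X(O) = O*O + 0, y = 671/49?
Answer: -1798988455/48544994367 ≈ -0.037058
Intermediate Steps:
y = 671/49 (y = 671*(1/49) = 671/49 ≈ 13.694)
X(O) = O² (X(O) = O² + 0 = O²)
A(f) = -14 (A(f) = -4 - 10 = -14)
A(y)/(-423039) + X(-113)/(-344259) = -14/(-423039) + (-113)²/(-344259) = -14*(-1/423039) + 12769*(-1/344259) = 14/423039 - 12769/344259 = -1798988455/48544994367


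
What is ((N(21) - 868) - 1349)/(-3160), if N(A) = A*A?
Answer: 222/395 ≈ 0.56203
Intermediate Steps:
N(A) = A²
((N(21) - 868) - 1349)/(-3160) = ((21² - 868) - 1349)/(-3160) = ((441 - 868) - 1349)*(-1/3160) = (-427 - 1349)*(-1/3160) = -1776*(-1/3160) = 222/395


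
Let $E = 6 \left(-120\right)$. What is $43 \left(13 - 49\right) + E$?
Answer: $-2268$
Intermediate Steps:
$E = -720$
$43 \left(13 - 49\right) + E = 43 \left(13 - 49\right) - 720 = 43 \left(-36\right) - 720 = -1548 - 720 = -2268$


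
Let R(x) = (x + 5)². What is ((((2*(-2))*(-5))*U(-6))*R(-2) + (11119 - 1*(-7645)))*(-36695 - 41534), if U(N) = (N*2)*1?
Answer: -1298914316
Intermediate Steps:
U(N) = 2*N (U(N) = (2*N)*1 = 2*N)
R(x) = (5 + x)²
((((2*(-2))*(-5))*U(-6))*R(-2) + (11119 - 1*(-7645)))*(-36695 - 41534) = ((((2*(-2))*(-5))*(2*(-6)))*(5 - 2)² + (11119 - 1*(-7645)))*(-36695 - 41534) = ((-4*(-5)*(-12))*3² + (11119 + 7645))*(-78229) = ((20*(-12))*9 + 18764)*(-78229) = (-240*9 + 18764)*(-78229) = (-2160 + 18764)*(-78229) = 16604*(-78229) = -1298914316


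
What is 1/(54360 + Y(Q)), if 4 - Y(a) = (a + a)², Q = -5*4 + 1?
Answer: 1/52920 ≈ 1.8896e-5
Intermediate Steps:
Q = -19 (Q = -20 + 1 = -19)
Y(a) = 4 - 4*a² (Y(a) = 4 - (a + a)² = 4 - (2*a)² = 4 - 4*a²)
1/(54360 + Y(Q)) = 1/(54360 + (4 - 4*(-19)²)) = 1/(54360 + (4 - 4*361)) = 1/(54360 + (4 - 1444)) = 1/(54360 - 1440) = 1/52920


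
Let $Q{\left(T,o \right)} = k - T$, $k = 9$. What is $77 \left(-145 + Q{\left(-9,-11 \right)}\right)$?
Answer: $-9779$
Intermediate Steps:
$Q{\left(T,o \right)} = 9 - T$
$77 \left(-145 + Q{\left(-9,-11 \right)}\right) = 77 \left(-145 + \left(9 - -9\right)\right) = 77 \left(-145 + \left(9 + 9\right)\right) = 77 \left(-145 + 18\right) = 77 \left(-127\right) = -9779$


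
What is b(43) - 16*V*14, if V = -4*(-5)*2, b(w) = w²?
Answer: -7111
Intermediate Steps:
V = 40 (V = 20*2 = 40)
b(43) - 16*V*14 = 43² - 16*40*14 = 1849 - 640*14 = 1849 - 8960 = -7111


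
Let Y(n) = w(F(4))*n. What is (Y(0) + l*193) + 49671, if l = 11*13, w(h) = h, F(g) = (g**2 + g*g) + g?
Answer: 77270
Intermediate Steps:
F(g) = g + 2*g**2 (F(g) = (g**2 + g**2) + g = 2*g**2 + g = g + 2*g**2)
l = 143
Y(n) = 36*n (Y(n) = (4*(1 + 2*4))*n = (4*(1 + 8))*n = (4*9)*n = 36*n)
(Y(0) + l*193) + 49671 = (36*0 + 143*193) + 49671 = (0 + 27599) + 49671 = 27599 + 49671 = 77270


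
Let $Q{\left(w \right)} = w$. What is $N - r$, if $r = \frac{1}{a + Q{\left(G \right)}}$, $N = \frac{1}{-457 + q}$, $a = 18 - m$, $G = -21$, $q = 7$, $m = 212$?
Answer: $\frac{47}{19350} \approx 0.0024289$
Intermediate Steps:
$a = -194$ ($a = 18 - 212 = -194$)
$N = - \frac{1}{450}$ ($N = \frac{1}{-457 + 7} = \frac{1}{-450} = - \frac{1}{450} \approx -0.0022222$)
$r = - \frac{1}{215}$ ($r = \frac{1}{-194 - 21} = \frac{1}{-215} = - \frac{1}{215} \approx -0.0046512$)
$N - r = - \frac{1}{450} - - \frac{1}{215} = - \frac{1}{450} + \frac{1}{215} = \frac{47}{19350}$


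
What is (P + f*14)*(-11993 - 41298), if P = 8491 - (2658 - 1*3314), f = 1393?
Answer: -1526733859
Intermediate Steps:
P = 9147 (P = 8491 - (2658 - 3314) = 8491 - 1*(-656) = 8491 + 656 = 9147)
(P + f*14)*(-11993 - 41298) = (9147 + 1393*14)*(-11993 - 41298) = (9147 + 19502)*(-53291) = 28649*(-53291) = -1526733859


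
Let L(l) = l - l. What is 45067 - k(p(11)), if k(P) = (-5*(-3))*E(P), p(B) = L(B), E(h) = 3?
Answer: 45022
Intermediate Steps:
L(l) = 0
p(B) = 0
k(P) = 45 (k(P) = -5*(-3)*3 = 15*3 = 45)
45067 - k(p(11)) = 45067 - 1*45 = 45067 - 45 = 45022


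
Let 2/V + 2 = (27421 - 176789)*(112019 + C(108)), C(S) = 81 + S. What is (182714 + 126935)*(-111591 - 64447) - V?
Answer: -456801477047461454725/8380142273 ≈ -5.4510e+10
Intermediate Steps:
V = -1/8380142273 (V = 2/(-2 + (27421 - 176789)*(112019 + (81 + 108))) = 2/(-2 - 149368*(112019 + 189)) = 2/(-2 - 149368*112208) = 2/(-2 - 16760284544) = 2/(-16760284546) = 2*(-1/16760284546) = -1/8380142273 ≈ -1.1933e-10)
(182714 + 126935)*(-111591 - 64447) - V = (182714 + 126935)*(-111591 - 64447) - 1*(-1/8380142273) = 309649*(-176038) + 1/8380142273 = -54509990662 + 1/8380142273 = -456801477047461454725/8380142273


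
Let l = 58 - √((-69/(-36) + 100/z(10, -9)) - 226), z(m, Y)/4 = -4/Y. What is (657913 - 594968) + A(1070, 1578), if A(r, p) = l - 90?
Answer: 62913 - I*√6042/6 ≈ 62913.0 - 12.955*I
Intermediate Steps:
z(m, Y) = -16/Y (z(m, Y) = 4*(-4/Y) = -16/Y)
l = 58 - I*√6042/6 (l = 58 - √((-69/(-36) + 100/((-16/(-9)))) - 226) = 58 - √((-69*(-1/36) + 100/((-16*(-⅑)))) - 226) = 58 - √((23/12 + 100/(16/9)) - 226) = 58 - √((23/12 + 100*(9/16)) - 226) = 58 - √((23/12 + 225/4) - 226) = 58 - √(349/6 - 226) = 58 - √(-1007/6) = 58 - I*√6042/6 ≈ 58.0 - 12.955*I)
A(r, p) = -32 - I*√6042/6 (A(r, p) = (58 - I*√6042/6) - 90 = -32 - I*√6042/6)
(657913 - 594968) + A(1070, 1578) = (657913 - 594968) + (-32 - I*√6042/6) = 62945 + (-32 - I*√6042/6) = 62913 - I*√6042/6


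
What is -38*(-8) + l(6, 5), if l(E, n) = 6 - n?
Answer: 305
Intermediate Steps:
-38*(-8) + l(6, 5) = -38*(-8) + (6 - 1*5) = 304 + (6 - 5) = 304 + 1 = 305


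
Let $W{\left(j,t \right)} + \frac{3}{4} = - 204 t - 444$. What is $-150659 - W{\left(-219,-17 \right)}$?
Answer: $- \frac{614729}{4} \approx -1.5368 \cdot 10^{5}$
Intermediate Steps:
$W{\left(j,t \right)} = - \frac{1779}{4} - 204 t$ ($W{\left(j,t \right)} = - \frac{3}{4} - \left(444 + 204 t\right) = - \frac{1779}{4} - 204 t$)
$-150659 - W{\left(-219,-17 \right)} = -150659 - \left(- \frac{1779}{4} - -3468\right) = -150659 - \left(- \frac{1779}{4} + 3468\right) = -150659 - \frac{12093}{4} = - \frac{614729}{4}$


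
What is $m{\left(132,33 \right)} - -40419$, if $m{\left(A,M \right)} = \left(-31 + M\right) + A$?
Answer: $40553$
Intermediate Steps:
$m{\left(A,M \right)} = -31 + A + M$
$m{\left(132,33 \right)} - -40419 = \left(-31 + 132 + 33\right) - -40419 = 134 + 40419 = 40553$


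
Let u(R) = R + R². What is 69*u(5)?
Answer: 2070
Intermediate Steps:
69*u(5) = 69*(5*(1 + 5)) = 69*(5*6) = 69*30 = 2070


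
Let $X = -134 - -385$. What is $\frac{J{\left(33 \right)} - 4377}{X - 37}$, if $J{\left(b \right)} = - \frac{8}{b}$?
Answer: $- \frac{144449}{7062} \approx -20.454$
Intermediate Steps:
$X = 251$ ($X = -134 + 385 = 251$)
$\frac{J{\left(33 \right)} - 4377}{X - 37} = \frac{- \frac{8}{33} - 4377}{251 - 37} = - \frac{144449}{33 \cdot 214} = \left(- \frac{144449}{33}\right) \frac{1}{214} = - \frac{144449}{7062}$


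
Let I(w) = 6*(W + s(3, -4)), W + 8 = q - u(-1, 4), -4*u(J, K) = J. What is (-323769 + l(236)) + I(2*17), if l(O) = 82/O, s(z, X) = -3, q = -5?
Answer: -19108103/59 ≈ -3.2387e+5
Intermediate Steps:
u(J, K) = -J/4
W = -53/4 (W = -8 + (-5 - (-1)*(-1)/4) = -8 + (-5 - 1*¼) = -8 + (-5 - ¼) = -8 - 21/4 = -53/4 ≈ -13.250)
I(w) = -195/2 (I(w) = 6*(-53/4 - 3) = 6*(-65/4) = -195/2)
(-323769 + l(236)) + I(2*17) = (-323769 + 82/236) - 195/2 = (-323769 + 82*(1/236)) - 195/2 = (-323769 + 41/118) - 195/2 = -38204701/118 - 195/2 = -19108103/59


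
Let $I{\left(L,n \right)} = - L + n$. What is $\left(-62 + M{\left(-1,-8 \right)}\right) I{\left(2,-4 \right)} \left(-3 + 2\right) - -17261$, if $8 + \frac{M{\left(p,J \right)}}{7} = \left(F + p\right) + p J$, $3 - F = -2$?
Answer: $17057$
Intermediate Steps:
$F = 5$ ($F = 3 - -2 = 3 + 2 = 5$)
$I{\left(L,n \right)} = n - L$
$M{\left(p,J \right)} = -21 + 7 p + 7 J p$ ($M{\left(p,J \right)} = -56 + 7 \left(\left(5 + p\right) + p J\right) = -56 + 7 \left(\left(5 + p\right) + J p\right) = -56 + 7 \left(5 + p + J p\right) = -56 + \left(35 + 7 p + 7 J p\right) = -21 + 7 p + 7 J p$)
$\left(-62 + M{\left(-1,-8 \right)}\right) I{\left(2,-4 \right)} \left(-3 + 2\right) - -17261 = \left(-62 + \left(-21 + 7 \left(-1\right) + 7 \left(-8\right) \left(-1\right)\right)\right) \left(-4 - 2\right) \left(-3 + 2\right) - -17261 = \left(-62 - -28\right) \left(-4 - 2\right) \left(-1\right) + 17261 = \left(-62 + 28\right) \left(\left(-6\right) \left(-1\right)\right) + 17261 = \left(-34\right) 6 + 17261 = -204 + 17261 = 17057$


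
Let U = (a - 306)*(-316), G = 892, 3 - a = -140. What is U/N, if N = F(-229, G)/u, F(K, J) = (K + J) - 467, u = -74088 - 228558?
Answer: -3897172542/49 ≈ -7.9534e+7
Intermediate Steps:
a = 143 (a = 3 - 1*(-140) = 3 + 140 = 143)
u = -302646
U = 51508 (U = (143 - 306)*(-316) = -163*(-316) = 51508)
F(K, J) = -467 + J + K (F(K, J) = (J + K) - 467 = -467 + J + K)
N = -98/151323 (N = (-467 + 892 - 229)/(-302646) = 196*(-1/302646) = -98/151323 ≈ -0.00064762)
U/N = 51508/(-98/151323) = 51508*(-151323/98) = -3897172542/49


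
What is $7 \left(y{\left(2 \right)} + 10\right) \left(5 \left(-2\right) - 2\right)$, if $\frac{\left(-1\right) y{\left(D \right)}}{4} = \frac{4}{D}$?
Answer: $-168$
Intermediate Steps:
$y{\left(D \right)} = - \frac{16}{D}$ ($y{\left(D \right)} = - 4 \frac{4}{D} = - \frac{16}{D}$)
$7 \left(y{\left(2 \right)} + 10\right) \left(5 \left(-2\right) - 2\right) = 7 \left(- \frac{16}{2} + 10\right) \left(5 \left(-2\right) - 2\right) = 7 \left(\left(-16\right) \frac{1}{2} + 10\right) \left(-10 - 2\right) = 7 \left(-8 + 10\right) \left(-12\right) = 7 \cdot 2 \left(-12\right) = 14 \left(-12\right) = -168$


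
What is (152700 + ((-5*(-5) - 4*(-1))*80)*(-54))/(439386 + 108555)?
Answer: 9140/182647 ≈ 0.050042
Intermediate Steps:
(152700 + ((-5*(-5) - 4*(-1))*80)*(-54))/(439386 + 108555) = (152700 + ((25 + 4)*80)*(-54))/547941 = (152700 + (29*80)*(-54))*(1/547941) = (152700 + 2320*(-54))*(1/547941) = (152700 - 125280)*(1/547941) = 27420*(1/547941) = 9140/182647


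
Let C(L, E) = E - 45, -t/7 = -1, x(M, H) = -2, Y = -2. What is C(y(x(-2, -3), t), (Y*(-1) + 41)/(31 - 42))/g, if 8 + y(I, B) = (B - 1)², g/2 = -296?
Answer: 269/3256 ≈ 0.082617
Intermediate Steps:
g = -592 (g = 2*(-296) = -592)
t = 7 (t = -7*(-1) = 7)
y(I, B) = -8 + (-1 + B)² (y(I, B) = -8 + (B - 1)² = -8 + (-1 + B)²)
C(L, E) = -45 + E
C(y(x(-2, -3), t), (Y*(-1) + 41)/(31 - 42))/g = (-45 + (-2*(-1) + 41)/(31 - 42))/(-592) = (-45 + (2 + 41)/(-11))*(-1/592) = (-45 + 43*(-1/11))*(-1/592) = (-45 - 43/11)*(-1/592) = -538/11*(-1/592) = 269/3256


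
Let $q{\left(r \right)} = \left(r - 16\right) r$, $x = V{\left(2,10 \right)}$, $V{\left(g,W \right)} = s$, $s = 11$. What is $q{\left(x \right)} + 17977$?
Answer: $17922$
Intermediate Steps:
$V{\left(g,W \right)} = 11$
$x = 11$
$q{\left(r \right)} = r \left(-16 + r\right)$ ($q{\left(r \right)} = \left(r - 16\right) r = \left(-16 + r\right) r = r \left(-16 + r\right)$)
$q{\left(x \right)} + 17977 = 11 \left(-16 + 11\right) + 17977 = 11 \left(-5\right) + 17977 = -55 + 17977 = 17922$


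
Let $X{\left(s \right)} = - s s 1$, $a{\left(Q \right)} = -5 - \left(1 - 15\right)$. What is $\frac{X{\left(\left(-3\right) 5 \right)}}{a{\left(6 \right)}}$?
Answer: $-25$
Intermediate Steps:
$a{\left(Q \right)} = 9$ ($a{\left(Q \right)} = -5 - \left(1 - 15\right) = -5 - -14 = -5 + 14 = 9$)
$X{\left(s \right)} = - s^{2}$ ($X{\left(s \right)} = - s^{2} \cdot 1 = - s^{2}$)
$\frac{X{\left(\left(-3\right) 5 \right)}}{a{\left(6 \right)}} = \frac{\left(-1\right) \left(\left(-3\right) 5\right)^{2}}{9} = - \left(-15\right)^{2} \cdot \frac{1}{9} = \left(-1\right) 225 \cdot \frac{1}{9} = \left(-225\right) \frac{1}{9} = -25$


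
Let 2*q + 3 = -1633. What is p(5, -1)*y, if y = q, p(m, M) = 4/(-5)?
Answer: 3272/5 ≈ 654.40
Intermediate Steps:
q = -818 (q = -3/2 + (½)*(-1633) = -3/2 - 1633/2 = -818)
p(m, M) = -⅘ (p(m, M) = 4*(-⅕) = -⅘)
y = -818
p(5, -1)*y = -⅘*(-818) = 3272/5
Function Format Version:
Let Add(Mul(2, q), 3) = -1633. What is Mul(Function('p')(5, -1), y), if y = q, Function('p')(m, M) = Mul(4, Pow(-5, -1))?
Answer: Rational(3272, 5) ≈ 654.40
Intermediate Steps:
q = -818 (q = Add(Rational(-3, 2), Mul(Rational(1, 2), -1633)) = Add(Rational(-3, 2), Rational(-1633, 2)) = -818)
Function('p')(m, M) = Rational(-4, 5) (Function('p')(m, M) = Mul(4, Rational(-1, 5)) = Rational(-4, 5))
y = -818
Mul(Function('p')(5, -1), y) = Mul(Rational(-4, 5), -818) = Rational(3272, 5)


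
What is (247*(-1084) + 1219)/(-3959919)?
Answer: 88843/1319973 ≈ 0.067307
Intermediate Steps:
(247*(-1084) + 1219)/(-3959919) = (-267748 + 1219)*(-1/3959919) = -266529*(-1/3959919) = 88843/1319973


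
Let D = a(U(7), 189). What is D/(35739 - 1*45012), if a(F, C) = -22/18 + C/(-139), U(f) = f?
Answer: 3230/11600523 ≈ 0.00027844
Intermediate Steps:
a(F, C) = -11/9 - C/139 (a(F, C) = -22*1/18 + C*(-1/139) = -11/9 - C/139)
D = -3230/1251 (D = -11/9 - 1/139*189 = -11/9 - 189/139 = -3230/1251 ≈ -2.5819)
D/(35739 - 1*45012) = -3230/(1251*(35739 - 1*45012)) = -3230/(1251*(35739 - 45012)) = -3230/1251/(-9273) = -3230/1251*(-1/9273) = 3230/11600523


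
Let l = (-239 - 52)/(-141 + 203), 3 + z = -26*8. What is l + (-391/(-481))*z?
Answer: -5255033/29822 ≈ -176.21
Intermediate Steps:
z = -211 (z = -3 - 26*8 = -3 - 208 = -211)
l = -291/62 ≈ -4.6936
l + (-391/(-481))*z = -291/62 - 391/(-481)*(-211) = -291/62 - 391*(-1/481)*(-211) = -291/62 + (391/481)*(-211) = -291/62 - 82501/481 = -5255033/29822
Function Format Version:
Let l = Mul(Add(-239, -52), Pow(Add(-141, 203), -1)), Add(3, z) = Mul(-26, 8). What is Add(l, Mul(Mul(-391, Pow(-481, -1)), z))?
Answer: Rational(-5255033, 29822) ≈ -176.21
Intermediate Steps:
z = -211 (z = Add(-3, Mul(-26, 8)) = Add(-3, -208) = -211)
l = Rational(-291, 62) (l = Mul(-291, Pow(62, -1)) = Mul(-291, Rational(1, 62)) = Rational(-291, 62) ≈ -4.6936)
Add(l, Mul(Mul(-391, Pow(-481, -1)), z)) = Add(Rational(-291, 62), Mul(Mul(-391, Pow(-481, -1)), -211)) = Add(Rational(-291, 62), Mul(Mul(-391, Rational(-1, 481)), -211)) = Add(Rational(-291, 62), Mul(Rational(391, 481), -211)) = Add(Rational(-291, 62), Rational(-82501, 481)) = Rational(-5255033, 29822)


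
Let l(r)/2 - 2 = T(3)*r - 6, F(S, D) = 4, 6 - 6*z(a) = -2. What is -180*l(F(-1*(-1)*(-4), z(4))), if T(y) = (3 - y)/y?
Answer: 1440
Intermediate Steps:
z(a) = 4/3 (z(a) = 1 - ⅙*(-2) = 1 + ⅓ = 4/3)
T(y) = (3 - y)/y
l(r) = -8 (l(r) = 4 + 2*(((3 - 1*3)/3)*r - 6) = 4 + 2*(((3 - 3)/3)*r - 6) = 4 + 2*(((⅓)*0)*r - 6) = 4 + 2*(0*r - 6) = 4 + 2*(0 - 6) = 4 + 2*(-6) = 4 - 12 = -8)
-180*l(F(-1*(-1)*(-4), z(4))) = -180*(-8) = 1440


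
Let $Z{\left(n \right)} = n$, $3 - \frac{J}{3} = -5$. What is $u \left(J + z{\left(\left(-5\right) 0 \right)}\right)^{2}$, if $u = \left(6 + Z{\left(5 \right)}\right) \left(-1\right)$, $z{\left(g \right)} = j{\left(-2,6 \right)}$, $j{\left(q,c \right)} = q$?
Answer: $-5324$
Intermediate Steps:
$J = 24$ ($J = 9 - -15 = 9 + 15 = 24$)
$z{\left(g \right)} = -2$
$u = -11$ ($u = \left(6 + 5\right) \left(-1\right) = 11 \left(-1\right) = -11$)
$u \left(J + z{\left(\left(-5\right) 0 \right)}\right)^{2} = - 11 \left(24 - 2\right)^{2} = - 11 \cdot 22^{2} = \left(-11\right) 484 = -5324$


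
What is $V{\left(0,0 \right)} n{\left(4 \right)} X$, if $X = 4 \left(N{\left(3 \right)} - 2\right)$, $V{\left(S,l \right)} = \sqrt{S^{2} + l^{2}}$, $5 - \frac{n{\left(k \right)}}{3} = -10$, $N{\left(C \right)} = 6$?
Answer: $0$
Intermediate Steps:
$n{\left(k \right)} = 45$ ($n{\left(k \right)} = 15 - -30 = 15 + 30 = 45$)
$X = 16$ ($X = 4 \left(6 - 2\right) = 4 \cdot 4 = 16$)
$V{\left(0,0 \right)} n{\left(4 \right)} X = \sqrt{0^{2} + 0^{2}} \cdot 45 \cdot 16 = \sqrt{0 + 0} \cdot 45 \cdot 16 = \sqrt{0} \cdot 45 \cdot 16 = 0 \cdot 45 \cdot 16 = 0 \cdot 16 = 0$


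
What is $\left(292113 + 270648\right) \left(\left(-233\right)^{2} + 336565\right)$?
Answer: $219957387894$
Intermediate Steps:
$\left(292113 + 270648\right) \left(\left(-233\right)^{2} + 336565\right) = 562761 \left(54289 + 336565\right) = 562761 \cdot 390854 = 219957387894$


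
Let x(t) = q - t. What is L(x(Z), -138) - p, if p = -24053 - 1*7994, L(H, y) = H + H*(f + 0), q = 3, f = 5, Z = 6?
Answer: 32029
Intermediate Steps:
x(t) = 3 - t
L(H, y) = 6*H (L(H, y) = H + H*(5 + 0) = H + H*5 = H + 5*H = 6*H)
p = -32047 (p = -24053 - 7994 = -32047)
L(x(Z), -138) - p = 6*(3 - 1*6) - 1*(-32047) = 6*(3 - 6) + 32047 = 6*(-3) + 32047 = -18 + 32047 = 32029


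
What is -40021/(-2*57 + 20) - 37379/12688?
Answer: 252136411/596336 ≈ 422.81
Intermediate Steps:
-40021/(-2*57 + 20) - 37379/12688 = -40021/(-114 + 20) - 37379*1/12688 = -40021/(-94) - 37379/12688 = -40021*(-1/94) - 37379/12688 = 40021/94 - 37379/12688 = 252136411/596336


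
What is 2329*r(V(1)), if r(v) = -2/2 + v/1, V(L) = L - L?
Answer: -2329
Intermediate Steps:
V(L) = 0
r(v) = -1 + v (r(v) = -2*½ + v*1 = -1 + v)
2329*r(V(1)) = 2329*(-1 + 0) = 2329*(-1) = -2329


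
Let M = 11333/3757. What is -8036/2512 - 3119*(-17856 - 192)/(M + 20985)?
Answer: 66328013251075/24759521092 ≈ 2678.9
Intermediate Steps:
M = 11333/3757 (M = 11333*(1/3757) = 11333/3757 ≈ 3.0165)
-8036/2512 - 3119*(-17856 - 192)/(M + 20985) = -8036/2512 - 3119*(-17856 - 192)/(11333/3757 + 20985) = -8036*1/2512 - 3119/((78851978/3757)/(-18048)) = -2009/628 - 3119/((78851978/3757)*(-1/18048)) = -2009/628 - 3119/(-39425989/33903168) = -2009/628 - 3119*(-33903168/39425989) = -2009/628 + 105743980992/39425989 = 66328013251075/24759521092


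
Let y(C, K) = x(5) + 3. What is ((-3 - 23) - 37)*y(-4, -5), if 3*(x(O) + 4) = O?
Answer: -42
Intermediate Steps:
x(O) = -4 + O/3
y(C, K) = ⅔ (y(C, K) = (-4 + (⅓)*5) + 3 = (-4 + 5/3) + 3 = -7/3 + 3 = ⅔)
((-3 - 23) - 37)*y(-4, -5) = ((-3 - 23) - 37)*(⅔) = (-26 - 37)*(⅔) = -63*⅔ = -42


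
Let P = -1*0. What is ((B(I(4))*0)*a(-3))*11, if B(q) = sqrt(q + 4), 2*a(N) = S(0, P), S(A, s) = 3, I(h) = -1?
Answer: 0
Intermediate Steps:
P = 0
a(N) = 3/2 (a(N) = (1/2)*3 = 3/2)
B(q) = sqrt(4 + q)
((B(I(4))*0)*a(-3))*11 = ((sqrt(4 - 1)*0)*(3/2))*11 = ((sqrt(3)*0)*(3/2))*11 = (0*(3/2))*11 = 0*11 = 0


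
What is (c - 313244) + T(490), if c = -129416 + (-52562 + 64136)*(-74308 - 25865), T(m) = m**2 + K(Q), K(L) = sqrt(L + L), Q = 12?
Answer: -1159604862 + 2*sqrt(6) ≈ -1.1596e+9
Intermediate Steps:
K(L) = sqrt(2)*sqrt(L) (K(L) = sqrt(2*L) = sqrt(2)*sqrt(L))
T(m) = m**2 + 2*sqrt(6) (T(m) = m**2 + sqrt(2)*sqrt(12) = m**2 + sqrt(2)*(2*sqrt(3)) = m**2 + 2*sqrt(6))
c = -1159531718 (c = -129416 + 11574*(-100173) = -129416 - 1159402302 = -1159531718)
(c - 313244) + T(490) = (-1159531718 - 313244) + (490**2 + 2*sqrt(6)) = -1159844962 + (240100 + 2*sqrt(6)) = -1159604862 + 2*sqrt(6)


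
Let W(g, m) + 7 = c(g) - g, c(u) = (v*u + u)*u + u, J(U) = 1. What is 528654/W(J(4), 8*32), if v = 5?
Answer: -528654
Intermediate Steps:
c(u) = u + 6*u² (c(u) = (5*u + u)*u + u = (6*u)*u + u = 6*u² + u = u + 6*u²)
W(g, m) = -7 - g + g*(1 + 6*g) (W(g, m) = -7 + (g*(1 + 6*g) - g) = -7 + (-g + g*(1 + 6*g)) = -7 - g + g*(1 + 6*g))
528654/W(J(4), 8*32) = 528654/(-7 + 6*1²) = 528654/(-7 + 6*1) = 528654/(-7 + 6) = 528654/(-1) = 528654*(-1) = -528654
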